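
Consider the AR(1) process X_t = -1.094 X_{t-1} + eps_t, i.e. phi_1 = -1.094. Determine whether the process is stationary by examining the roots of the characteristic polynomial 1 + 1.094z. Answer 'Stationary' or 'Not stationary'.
\text{Not stationary}

The AR(p) characteristic polynomial is P(z) = 1 + 1.094z.
Stationarity requires all roots to lie outside the unit circle, i.e. |z| > 1 for every root.
This is linear in z: 1 + (1.094) z = 0  =>  z = -1/(1.094) = -0.914077,  |z| = 0.914077.
Moduli of all roots: 0.9141.
All moduli strictly greater than 1? No.
Verdict: Not stationary.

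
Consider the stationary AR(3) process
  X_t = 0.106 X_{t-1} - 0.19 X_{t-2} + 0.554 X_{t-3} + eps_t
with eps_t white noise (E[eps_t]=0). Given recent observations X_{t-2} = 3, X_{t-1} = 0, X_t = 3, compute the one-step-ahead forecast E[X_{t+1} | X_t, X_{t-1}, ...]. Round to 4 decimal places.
E[X_{t+1} \mid \mathcal F_t] = 1.9800

For an AR(p) model X_t = c + sum_i phi_i X_{t-i} + eps_t, the
one-step-ahead conditional mean is
  E[X_{t+1} | X_t, ...] = c + sum_i phi_i X_{t+1-i}.
Substitute known values:
  E[X_{t+1} | ...] = (0.106) * (3) + (-0.19) * (0) + (0.554) * (3)
                   = 1.9800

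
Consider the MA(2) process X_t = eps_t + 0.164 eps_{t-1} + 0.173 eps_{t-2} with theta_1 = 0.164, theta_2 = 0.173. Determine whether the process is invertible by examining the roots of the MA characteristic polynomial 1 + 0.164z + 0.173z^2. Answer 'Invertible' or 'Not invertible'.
\text{Invertible}

The MA(q) characteristic polynomial is P(z) = 1 + 0.164z + 0.173z^2.
Invertibility requires all roots to lie outside the unit circle, i.e. |z| > 1 for every root.
Set 1 + (0.164) z + (0.173) z^2 = 0, i.e. a z^2 + b z + c = 0 with a = 0.173, b = 0.164, c = 1.
Discriminant D = b^2 - 4ac = (0.164)^2 - 4*(0.173)*1 = 0.026896 - (0.692) = -0.665104.
D < 0, so the roots are the complex-conjugate pair z = (-b +/- i sqrt(-D)) / (2a) = -0.474 +/- 2.357i.
For a conjugate pair |z|^2 = z * conj(z) = (product of roots) = c/a = 1/(0.173) = 5.780347, so |z| = sqrt(5.780347) = 2.4042 for both roots.
Moduli of all roots: 2.4042, 2.4042.
All moduli strictly greater than 1? Yes.
Verdict: Invertible.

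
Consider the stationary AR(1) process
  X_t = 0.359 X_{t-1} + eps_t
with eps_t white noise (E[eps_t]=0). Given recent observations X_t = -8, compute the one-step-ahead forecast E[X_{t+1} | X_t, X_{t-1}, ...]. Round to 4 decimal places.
E[X_{t+1} \mid \mathcal F_t] = -2.8720

For an AR(p) model X_t = c + sum_i phi_i X_{t-i} + eps_t, the
one-step-ahead conditional mean is
  E[X_{t+1} | X_t, ...] = c + sum_i phi_i X_{t+1-i}.
Substitute known values:
  E[X_{t+1} | ...] = (0.359) * (-8)
                   = -2.8720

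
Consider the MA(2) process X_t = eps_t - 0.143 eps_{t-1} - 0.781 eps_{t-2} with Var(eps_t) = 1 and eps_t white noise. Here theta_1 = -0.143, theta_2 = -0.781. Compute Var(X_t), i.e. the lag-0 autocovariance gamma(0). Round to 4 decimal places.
\gamma(0) = 1.6304

For an MA(q) process X_t = eps_t + sum_i theta_i eps_{t-i} with
Var(eps_t) = sigma^2, the variance is
  gamma(0) = sigma^2 * (1 + sum_i theta_i^2).
  sum_i theta_i^2 = (-0.143)^2 + (-0.781)^2 = 0.020449 + 0.609961 = 0.63041.
  gamma(0) = 1 * (1 + 0.63041) = 1 * 1.63041 = 1.63041, which rounds to 1.6304.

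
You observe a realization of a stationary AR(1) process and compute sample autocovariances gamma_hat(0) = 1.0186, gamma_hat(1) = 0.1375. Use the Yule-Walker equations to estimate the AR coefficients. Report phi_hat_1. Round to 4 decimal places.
\hat\phi_{1} = 0.1350

The Yule-Walker equations for an AR(p) process read, in matrix form,
  Gamma_p phi = r_p,   with   (Gamma_p)_{ij} = gamma(|i - j|),
                       (r_p)_i = gamma(i),   i,j = 1..p.
Substitute the sample gammas (Toeplitz matrix and right-hand side of size 1):
  Gamma_p = [[1.0186]]
  r_p     = [0.1375]
With p = 1 this is the single equation gamma(0) phi_1 = gamma(1):
  phi_hat_1 = gamma(1) / gamma(0) = 0.1375 / 1.0186 = 0.1350.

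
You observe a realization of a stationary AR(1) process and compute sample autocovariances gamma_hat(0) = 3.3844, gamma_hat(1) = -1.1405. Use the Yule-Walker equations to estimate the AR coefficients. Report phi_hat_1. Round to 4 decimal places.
\hat\phi_{1} = -0.3370

The Yule-Walker equations for an AR(p) process read, in matrix form,
  Gamma_p phi = r_p,   with   (Gamma_p)_{ij} = gamma(|i - j|),
                       (r_p)_i = gamma(i),   i,j = 1..p.
Substitute the sample gammas (Toeplitz matrix and right-hand side of size 1):
  Gamma_p = [[3.3844]]
  r_p     = [-1.1405]
With p = 1 this is the single equation gamma(0) phi_1 = gamma(1):
  phi_hat_1 = gamma(1) / gamma(0) = -1.1405 / 3.3844 = -0.3370.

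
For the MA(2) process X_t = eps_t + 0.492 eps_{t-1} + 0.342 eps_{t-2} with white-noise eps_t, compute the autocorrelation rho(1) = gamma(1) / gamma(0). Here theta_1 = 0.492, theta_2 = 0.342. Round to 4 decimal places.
\rho(1) = 0.4858

For an MA(q) process with theta_0 = 1, the autocovariance is
  gamma(k) = sigma^2 * sum_{i=0..q-k} theta_i * theta_{i+k},
and rho(k) = gamma(k) / gamma(0). Sigma^2 cancels.
  numerator   = (1)*(0.492) + (0.492)*(0.342) = 0.660264.
  denominator = (1)^2 + (0.492)^2 + (0.342)^2 = 1.359028.
  rho(1) = 0.660264 / 1.359028 = 0.4858.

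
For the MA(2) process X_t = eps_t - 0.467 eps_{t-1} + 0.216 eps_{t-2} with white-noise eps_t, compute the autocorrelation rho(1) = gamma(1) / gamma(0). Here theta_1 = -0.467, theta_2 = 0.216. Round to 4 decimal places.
\rho(1) = -0.4490

For an MA(q) process with theta_0 = 1, the autocovariance is
  gamma(k) = sigma^2 * sum_{i=0..q-k} theta_i * theta_{i+k},
and rho(k) = gamma(k) / gamma(0). Sigma^2 cancels.
  numerator   = (1)*(-0.467) + (-0.467)*(0.216) = -0.567872.
  denominator = (1)^2 + (-0.467)^2 + (0.216)^2 = 1.264745.
  rho(1) = -0.567872 / 1.264745 = -0.4490.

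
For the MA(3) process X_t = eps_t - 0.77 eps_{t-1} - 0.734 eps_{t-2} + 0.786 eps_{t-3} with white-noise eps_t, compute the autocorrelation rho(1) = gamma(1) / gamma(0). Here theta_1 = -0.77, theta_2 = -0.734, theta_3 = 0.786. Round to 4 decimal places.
\rho(1) = -0.2843

For an MA(q) process with theta_0 = 1, the autocovariance is
  gamma(k) = sigma^2 * sum_{i=0..q-k} theta_i * theta_{i+k},
and rho(k) = gamma(k) / gamma(0). Sigma^2 cancels.
  numerator   = (1)*(-0.77) + (-0.77)*(-0.734) + (-0.734)*(0.786) = -0.781744.
  denominator = (1)^2 + (-0.77)^2 + (-0.734)^2 + (0.786)^2 = 2.749452.
  rho(1) = -0.781744 / 2.749452 = -0.2843.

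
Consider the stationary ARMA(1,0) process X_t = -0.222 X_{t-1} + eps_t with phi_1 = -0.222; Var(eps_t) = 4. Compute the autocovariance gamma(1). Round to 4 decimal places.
\gamma(1) = -0.9340

Multiply the model equation by X_{t-k} and take expectations. With theta_0 = psi_0 = 1 and psi_j the MA(infinity) weights, this gives
  gamma(k) - sum_i phi_i gamma(k-i) = c_k,
  c_k = sigma^2 * sum_{j=k..q} theta_j psi_{j-k}   (c_k = 0 for k > q),
using gamma(-m) = gamma(m).
Pure AR (q = 0): c_0 = sigma^2 = 4, c_k = 0 for k >= 1.
Equations for k = 0 and k = 1 (AR order 1):
  gamma(0) = phi_1 gamma(1) + c_0
  gamma(1) = phi_1 gamma(0) + c_1
Substituting the second into the first: gamma(0) (1 - phi_1^2) = c_0 + phi_1 c_1, so
  gamma(0) = c_0 / (1 - phi_1^2) = 4 / (1 - (-0.222)^2) = 4 / 0.950716 = 4.207355.
  gamma(1) = phi_1 gamma(0) = (-0.222)(4.207355) = -0.934033.
Therefore gamma(1) = -0.9340 (to 4 decimal places).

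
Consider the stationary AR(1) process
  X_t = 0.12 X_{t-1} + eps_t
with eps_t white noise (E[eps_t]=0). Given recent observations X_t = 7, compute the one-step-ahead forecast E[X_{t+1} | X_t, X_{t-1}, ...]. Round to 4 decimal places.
E[X_{t+1} \mid \mathcal F_t] = 0.8400

For an AR(p) model X_t = c + sum_i phi_i X_{t-i} + eps_t, the
one-step-ahead conditional mean is
  E[X_{t+1} | X_t, ...] = c + sum_i phi_i X_{t+1-i}.
Substitute known values:
  E[X_{t+1} | ...] = (0.12) * (7)
                   = 0.8400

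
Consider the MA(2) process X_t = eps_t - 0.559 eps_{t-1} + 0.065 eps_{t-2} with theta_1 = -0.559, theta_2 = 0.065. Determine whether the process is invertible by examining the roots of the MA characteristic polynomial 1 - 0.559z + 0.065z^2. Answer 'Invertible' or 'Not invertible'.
\text{Invertible}

The MA(q) characteristic polynomial is P(z) = 1 - 0.559z + 0.065z^2.
Invertibility requires all roots to lie outside the unit circle, i.e. |z| > 1 for every root.
Set 1 + (-0.559) z + (0.065) z^2 = 0, i.e. a z^2 + b z + c = 0 with a = 0.065, b = -0.559, c = 1.
Discriminant D = b^2 - 4ac = (-0.559)^2 - 4*(0.065)*1 = 0.312481 - (0.26) = 0.052481.
D >= 0, so the roots are real: z = (-b +/- sqrt(D)) / (2a) = (0.559 +/- 0.229087) / (0.13).
  z_1 = (0.559 + 0.229087) / (0.13) = 6.0622,   |z_1| = 6.0622.
  z_2 = (0.559 - 0.229087) / (0.13) = 2.5378,   |z_2| = 2.5378.
Moduli of all roots: 6.0622, 2.5378.
All moduli strictly greater than 1? Yes.
Verdict: Invertible.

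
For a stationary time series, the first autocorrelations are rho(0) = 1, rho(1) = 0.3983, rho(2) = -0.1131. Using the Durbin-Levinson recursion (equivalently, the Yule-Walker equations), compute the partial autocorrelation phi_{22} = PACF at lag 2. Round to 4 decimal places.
\phi_{22} = -0.3230

The PACF at lag k is phi_{kk}, the last component of the solution
to the Yule-Walker system G_k phi = r_k where
  (G_k)_{ij} = rho(|i - j|), (r_k)_i = rho(i), i,j = 1..k.
Equivalently, Durbin-Levinson gives phi_{kk} iteratively:
  phi_{11} = rho(1)
  phi_{kk} = [rho(k) - sum_{j=1..k-1} phi_{k-1,j} rho(k-j)]
            / [1 - sum_{j=1..k-1} phi_{k-1,j} rho(j)],
  phi_{k,j} = phi_{k-1,j} - phi_{kk} phi_{k-1,k-j},  j = 1..k-1.
Step k = 1:
  phi_11 = rho(1) = 0.3983.
Step k = 2:
  phi_22 = [rho(2) - phi_11 rho(1)] / [1 - phi_11 rho(1)] = [-0.1131 - (0.3983)(0.3983)] / [1 - (0.3983)(0.3983)]
         = -0.27174289 / 0.84135711 = -0.323.
Therefore phi_{22} = -0.3230.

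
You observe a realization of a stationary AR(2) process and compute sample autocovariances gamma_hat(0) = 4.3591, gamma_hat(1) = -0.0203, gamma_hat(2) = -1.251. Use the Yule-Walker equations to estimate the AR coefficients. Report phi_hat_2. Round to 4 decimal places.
\hat\phi_{2} = -0.2870

The Yule-Walker equations for an AR(p) process read, in matrix form,
  Gamma_p phi = r_p,   with   (Gamma_p)_{ij} = gamma(|i - j|),
                       (r_p)_i = gamma(i),   i,j = 1..p.
Substitute the sample gammas (Toeplitz matrix and right-hand side of size 2):
  Gamma_p = [[4.3591, -0.0203], [-0.0203, 4.3591]]
  r_p     = [-0.0203, -1.251]
Written out:
  4.3591 phi_1 - 0.0203 phi_2 = -0.0203
  -0.0203 phi_1 + 4.3591 phi_2 = -1.251
Solve by Cramer's rule:
  det = gamma(0)^2 - gamma(1)^2 = (4.3591)^2 - (-0.0203)^2 = 19.00175281 - 0.00041209 = 19.00134072
  phi_hat_1 = [gamma(1) gamma(0) - gamma(1) gamma(2)] / det = [(-0.0203)(4.3591) - (-0.0203)(-1.251)] / 19.00134072 = -0.11388503 / 19.00134072 = -0.006
  phi_hat_2 = [gamma(0) gamma(2) - gamma(1)^2] / det = [(4.3591)(-1.251) - (-0.0203)^2] / 19.00134072 = -5.45364619 / 19.00134072 = -0.287
So phi_hat = [-0.0060, -0.2870].
Therefore phi_hat_2 = -0.2870.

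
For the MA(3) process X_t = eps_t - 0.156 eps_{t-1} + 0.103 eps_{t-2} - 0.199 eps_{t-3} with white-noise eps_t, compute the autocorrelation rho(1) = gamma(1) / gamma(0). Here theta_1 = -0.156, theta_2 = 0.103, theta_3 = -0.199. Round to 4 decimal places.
\rho(1) = -0.1792

For an MA(q) process with theta_0 = 1, the autocovariance is
  gamma(k) = sigma^2 * sum_{i=0..q-k} theta_i * theta_{i+k},
and rho(k) = gamma(k) / gamma(0). Sigma^2 cancels.
  numerator   = (1)*(-0.156) + (-0.156)*(0.103) + (0.103)*(-0.199) = -0.192565.
  denominator = (1)^2 + (-0.156)^2 + (0.103)^2 + (-0.199)^2 = 1.074546.
  rho(1) = -0.192565 / 1.074546 = -0.1792.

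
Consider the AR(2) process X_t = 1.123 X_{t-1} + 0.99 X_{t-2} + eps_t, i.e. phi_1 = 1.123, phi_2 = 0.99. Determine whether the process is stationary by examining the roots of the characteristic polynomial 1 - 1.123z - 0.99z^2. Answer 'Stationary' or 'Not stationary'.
\text{Not stationary}

The AR(p) characteristic polynomial is P(z) = 1 - 1.123z - 0.99z^2.
Stationarity requires all roots to lie outside the unit circle, i.e. |z| > 1 for every root.
Set 1 + (-1.123) z + (-0.99) z^2 = 0, i.e. a z^2 + b z + c = 0 with a = -0.99, b = -1.123, c = 1.
Discriminant D = b^2 - 4ac = (-1.123)^2 - 4*(-0.99)*1 = 1.261129 - (-3.96) = 5.221129.
D >= 0, so the roots are real: z = (-b +/- sqrt(D)) / (2a) = (1.123 +/- 2.284979) / (-1.98).
  z_1 = (1.123 + 2.284979) / (-1.98) = -1.7212,   |z_1| = 1.7212.
  z_2 = (1.123 - 2.284979) / (-1.98) = 0.5869,   |z_2| = 0.5869.
Moduli of all roots: 1.7212, 0.5869.
All moduli strictly greater than 1? No.
Verdict: Not stationary.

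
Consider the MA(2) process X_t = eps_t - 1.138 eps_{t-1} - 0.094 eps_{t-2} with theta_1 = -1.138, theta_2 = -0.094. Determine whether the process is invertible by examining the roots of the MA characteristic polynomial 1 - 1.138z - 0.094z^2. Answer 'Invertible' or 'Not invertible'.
\text{Not invertible}

The MA(q) characteristic polynomial is P(z) = 1 - 1.138z - 0.094z^2.
Invertibility requires all roots to lie outside the unit circle, i.e. |z| > 1 for every root.
Set 1 + (-1.138) z + (-0.094) z^2 = 0, i.e. a z^2 + b z + c = 0 with a = -0.094, b = -1.138, c = 1.
Discriminant D = b^2 - 4ac = (-1.138)^2 - 4*(-0.094)*1 = 1.295044 - (-0.376) = 1.671044.
D >= 0, so the roots are real: z = (-b +/- sqrt(D)) / (2a) = (1.138 +/- 1.292689) / (-0.188).
  z_1 = (1.138 + 1.292689) / (-0.188) = -12.9292,   |z_1| = 12.9292.
  z_2 = (1.138 - 1.292689) / (-0.188) = 0.8228,   |z_2| = 0.8228.
Moduli of all roots: 12.9292, 0.8228.
All moduli strictly greater than 1? No.
Verdict: Not invertible.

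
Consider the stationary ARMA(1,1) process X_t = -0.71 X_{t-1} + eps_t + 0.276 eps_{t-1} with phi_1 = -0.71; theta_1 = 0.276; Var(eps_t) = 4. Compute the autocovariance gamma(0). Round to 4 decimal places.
\gamma(0) = 5.5193

Multiply the model equation by X_{t-k} and take expectations. With theta_0 = psi_0 = 1 and psi_j the MA(infinity) weights, this gives
  gamma(k) - sum_i phi_i gamma(k-i) = c_k,
  c_k = sigma^2 * sum_{j=k..q} theta_j psi_{j-k}   (c_k = 0 for k > q),
using gamma(-m) = gamma(m).
psi-weights needed (psi_j = theta_j + sum_i phi_i psi_{j-i}):
  psi_1 = theta_1 + phi_1 = 0.276 + (-0.71) = -0.434
Right-hand sides:
  c_0 = sigma^2 (1 + theta_1 psi_1) = 4 * (1 + (0.276)(-0.434)) = 4 * 0.880216 = 3.520864
  c_1 = sigma^2 theta_1 = 4 * (0.276) = 1.104
  c_2 = 0
Equations for k = 0 and k = 1 (AR order 1):
  gamma(0) = phi_1 gamma(1) + c_0
  gamma(1) = phi_1 gamma(0) + c_1
Substituting the second into the first: gamma(0) (1 - phi_1^2) = c_0 + phi_1 c_1, so
  gamma(0) = (c_0 + phi_1 c_1) / (1 - phi_1^2) = (3.520864 + (-0.71)(1.104)) / (1 - (-0.71)^2) = 2.737024 / 0.4959 = 5.519306.
Therefore gamma(0) = 5.5193 (to 4 decimal places).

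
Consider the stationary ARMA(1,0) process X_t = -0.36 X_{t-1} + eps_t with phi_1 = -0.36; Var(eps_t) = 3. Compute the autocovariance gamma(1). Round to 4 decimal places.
\gamma(1) = -1.2408

Multiply the model equation by X_{t-k} and take expectations. With theta_0 = psi_0 = 1 and psi_j the MA(infinity) weights, this gives
  gamma(k) - sum_i phi_i gamma(k-i) = c_k,
  c_k = sigma^2 * sum_{j=k..q} theta_j psi_{j-k}   (c_k = 0 for k > q),
using gamma(-m) = gamma(m).
Pure AR (q = 0): c_0 = sigma^2 = 3, c_k = 0 for k >= 1.
Equations for k = 0 and k = 1 (AR order 1):
  gamma(0) = phi_1 gamma(1) + c_0
  gamma(1) = phi_1 gamma(0) + c_1
Substituting the second into the first: gamma(0) (1 - phi_1^2) = c_0 + phi_1 c_1, so
  gamma(0) = c_0 / (1 - phi_1^2) = 3 / (1 - (-0.36)^2) = 3 / 0.8704 = 3.446691.
  gamma(1) = phi_1 gamma(0) = (-0.36)(3.446691) = -1.240809.
Therefore gamma(1) = -1.2408 (to 4 decimal places).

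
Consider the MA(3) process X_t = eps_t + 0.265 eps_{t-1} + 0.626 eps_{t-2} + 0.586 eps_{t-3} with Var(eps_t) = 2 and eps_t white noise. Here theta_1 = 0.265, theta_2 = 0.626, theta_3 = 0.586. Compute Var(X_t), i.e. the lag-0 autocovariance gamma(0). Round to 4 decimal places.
\gamma(0) = 3.6110

For an MA(q) process X_t = eps_t + sum_i theta_i eps_{t-i} with
Var(eps_t) = sigma^2, the variance is
  gamma(0) = sigma^2 * (1 + sum_i theta_i^2).
  sum_i theta_i^2 = (0.265)^2 + (0.626)^2 + (0.586)^2 = 0.070225 + 0.391876 + 0.343396 = 0.805497.
  gamma(0) = 2 * (1 + 0.805497) = 2 * 1.805497 = 3.610994, which rounds to 3.6110.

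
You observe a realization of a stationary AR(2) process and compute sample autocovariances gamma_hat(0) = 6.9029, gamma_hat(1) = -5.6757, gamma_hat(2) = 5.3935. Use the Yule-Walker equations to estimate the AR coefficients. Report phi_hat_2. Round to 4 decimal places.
\hat\phi_{2} = 0.3250

The Yule-Walker equations for an AR(p) process read, in matrix form,
  Gamma_p phi = r_p,   with   (Gamma_p)_{ij} = gamma(|i - j|),
                       (r_p)_i = gamma(i),   i,j = 1..p.
Substitute the sample gammas (Toeplitz matrix and right-hand side of size 2):
  Gamma_p = [[6.9029, -5.6757], [-5.6757, 6.9029]]
  r_p     = [-5.6757, 5.3935]
Written out:
  6.9029 phi_1 - 5.6757 phi_2 = -5.6757
  -5.6757 phi_1 + 6.9029 phi_2 = 5.3935
Solve by Cramer's rule:
  det = gamma(0)^2 - gamma(1)^2 = (6.9029)^2 - (-5.6757)^2 = 47.65002841 - 32.21357049 = 15.43645792
  phi_hat_1 = [gamma(1) gamma(0) - gamma(1) gamma(2)] / det = [(-5.6757)(6.9029) - (-5.6757)(5.3935)] / 15.43645792 = -8.56690158 / 15.43645792 = -0.555
  phi_hat_2 = [gamma(0) gamma(2) - gamma(1)^2] / det = [(6.9029)(5.3935) - (-5.6757)^2] / 15.43645792 = 5.01722066 / 15.43645792 = 0.325
So phi_hat = [-0.5550, 0.3250].
Therefore phi_hat_2 = 0.3250.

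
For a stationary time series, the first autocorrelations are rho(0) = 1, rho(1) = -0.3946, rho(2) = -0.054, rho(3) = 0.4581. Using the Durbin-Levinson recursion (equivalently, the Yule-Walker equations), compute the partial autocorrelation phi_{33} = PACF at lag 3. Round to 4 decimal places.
\phi_{33} = 0.4210

The PACF at lag k is phi_{kk}, the last component of the solution
to the Yule-Walker system G_k phi = r_k where
  (G_k)_{ij} = rho(|i - j|), (r_k)_i = rho(i), i,j = 1..k.
Equivalently, Durbin-Levinson gives phi_{kk} iteratively:
  phi_{11} = rho(1)
  phi_{kk} = [rho(k) - sum_{j=1..k-1} phi_{k-1,j} rho(k-j)]
            / [1 - sum_{j=1..k-1} phi_{k-1,j} rho(j)],
  phi_{k,j} = phi_{k-1,j} - phi_{kk} phi_{k-1,k-j},  j = 1..k-1.
Step k = 1:
  phi_11 = rho(1) = -0.3946.
Step k = 2:
  phi_22 = [rho(2) - phi_11 rho(1)] / [1 - phi_11 rho(1)] = [-0.054 - (-0.3946)(-0.3946)] / [1 - (-0.3946)(-0.3946)]
         = -0.20970916 / 0.84429084 = -0.248385.
  Update: phi_21 = phi_11 - phi_22 phi_11 = -0.3946 - (-0.248385)(-0.3946) = -0.492613.
Step k = 3:
  phi_33 = [rho(3) - phi_21 rho(2) - phi_22 rho(1)] / [1 - phi_21 rho(1) - phi_22 rho(2)]
    numerator   = 0.4581 - (-0.492613)(-0.054) - (-0.248385)(-0.3946) = 0.3334862
    denominator = 1 - (-0.492613)(-0.3946) - (-0.248385)(-0.054) = 0.79220224
  phi_33 = 0.3334862 / 0.79220224 = 0.421.
Therefore phi_{33} = 0.4210.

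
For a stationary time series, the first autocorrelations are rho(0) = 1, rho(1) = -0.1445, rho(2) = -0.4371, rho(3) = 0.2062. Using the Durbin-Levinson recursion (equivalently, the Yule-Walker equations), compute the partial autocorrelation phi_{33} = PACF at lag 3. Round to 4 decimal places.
\phi_{33} = 0.0600

The PACF at lag k is phi_{kk}, the last component of the solution
to the Yule-Walker system G_k phi = r_k where
  (G_k)_{ij} = rho(|i - j|), (r_k)_i = rho(i), i,j = 1..k.
Equivalently, Durbin-Levinson gives phi_{kk} iteratively:
  phi_{11} = rho(1)
  phi_{kk} = [rho(k) - sum_{j=1..k-1} phi_{k-1,j} rho(k-j)]
            / [1 - sum_{j=1..k-1} phi_{k-1,j} rho(j)],
  phi_{k,j} = phi_{k-1,j} - phi_{kk} phi_{k-1,k-j},  j = 1..k-1.
Step k = 1:
  phi_11 = rho(1) = -0.1445.
Step k = 2:
  phi_22 = [rho(2) - phi_11 rho(1)] / [1 - phi_11 rho(1)] = [-0.4371 - (-0.1445)(-0.1445)] / [1 - (-0.1445)(-0.1445)]
         = -0.45798025 / 0.97911975 = -0.467747.
  Update: phi_21 = phi_11 - phi_22 phi_11 = -0.1445 - (-0.467747)(-0.1445) = -0.212089.
Step k = 3:
  phi_33 = [rho(3) - phi_21 rho(2) - phi_22 rho(1)] / [1 - phi_21 rho(1) - phi_22 rho(2)]
    numerator   = 0.2062 - (-0.212089)(-0.4371) - (-0.467747)(-0.1445) = 0.04590628
    denominator = 1 - (-0.212089)(-0.1445) - (-0.467747)(-0.4371) = 0.7649009
  phi_33 = 0.04590628 / 0.7649009 = 0.06.
Therefore phi_{33} = 0.0600.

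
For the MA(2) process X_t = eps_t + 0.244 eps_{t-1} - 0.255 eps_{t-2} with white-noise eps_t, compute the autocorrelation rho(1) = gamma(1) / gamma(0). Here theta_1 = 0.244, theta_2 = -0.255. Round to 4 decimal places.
\rho(1) = 0.1616

For an MA(q) process with theta_0 = 1, the autocovariance is
  gamma(k) = sigma^2 * sum_{i=0..q-k} theta_i * theta_{i+k},
and rho(k) = gamma(k) / gamma(0). Sigma^2 cancels.
  numerator   = (1)*(0.244) + (0.244)*(-0.255) = 0.18178.
  denominator = (1)^2 + (0.244)^2 + (-0.255)^2 = 1.124561.
  rho(1) = 0.18178 / 1.124561 = 0.1616.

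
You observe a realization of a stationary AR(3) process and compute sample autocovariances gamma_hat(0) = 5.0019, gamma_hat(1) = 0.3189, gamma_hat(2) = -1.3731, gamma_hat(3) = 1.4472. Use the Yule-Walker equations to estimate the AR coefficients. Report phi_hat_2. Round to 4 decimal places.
\hat\phi_{2} = -0.3090

The Yule-Walker equations for an AR(p) process read, in matrix form,
  Gamma_p phi = r_p,   with   (Gamma_p)_{ij} = gamma(|i - j|),
                       (r_p)_i = gamma(i),   i,j = 1..p.
Substitute the sample gammas (Toeplitz matrix and right-hand side of size 3):
  Gamma_p = [[5.0019, 0.3189, -1.3731], [0.3189, 5.0019, 0.3189], [-1.3731, 0.3189, 5.0019]]
  r_p     = [0.3189, -1.3731, 1.4472]
Written out (R1..R3):
  (R1) 5.0019 phi_1 + 0.3189 phi_2 - 1.3731 phi_3 = 0.3189
  (R2) 0.3189 phi_1 + 5.0019 phi_2 + 0.3189 phi_3 = -1.3731
  (R3) -1.3731 phi_1 + 0.3189 phi_2 + 5.0019 phi_3 = 1.4472
Gaussian elimination:
  R2 <- R2 - (0.3189/5.0019) R1 = R2 - (0.063756) R1:  4.981568 phi_2 + 0.406443 phi_3 = -1.393432
  R3 <- R3 - (-1.3731/5.0019) R1 = R3 - (-0.274516) R1:  0.406443 phi_2 + 4.624963 phi_3 = 1.534743
  R3 <- R3 - (0.406443/4.981568) R2 = R3 - (0.081589) R2:  4.591801 phi_3 = 1.648432
Back-substitution:
  phi_hat_3 = 1.648432 / 4.591801 = 0.358995
  phi_hat_2 = (-1.393432 - (0.406443)(0.358995)) / 4.981568 = -0.309008
  phi_hat_1 = (0.3189 - (0.3189)(-0.309008) - (-1.3731)(0.358995)) / 5.0019 = 0.182006
So phi_hat = [0.1820, -0.3090, 0.3590].
Therefore phi_hat_2 = -0.3090.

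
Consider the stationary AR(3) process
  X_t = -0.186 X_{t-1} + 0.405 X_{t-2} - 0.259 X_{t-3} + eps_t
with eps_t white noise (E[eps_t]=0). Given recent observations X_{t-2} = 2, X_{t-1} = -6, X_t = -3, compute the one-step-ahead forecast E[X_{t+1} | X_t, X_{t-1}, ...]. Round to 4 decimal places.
E[X_{t+1} \mid \mathcal F_t] = -2.3900

For an AR(p) model X_t = c + sum_i phi_i X_{t-i} + eps_t, the
one-step-ahead conditional mean is
  E[X_{t+1} | X_t, ...] = c + sum_i phi_i X_{t+1-i}.
Substitute known values:
  E[X_{t+1} | ...] = (-0.186) * (-3) + (0.405) * (-6) + (-0.259) * (2)
                   = -2.3900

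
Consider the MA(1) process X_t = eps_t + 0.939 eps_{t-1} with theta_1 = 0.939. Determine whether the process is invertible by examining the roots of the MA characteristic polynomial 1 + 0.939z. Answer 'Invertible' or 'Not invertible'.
\text{Invertible}

The MA(q) characteristic polynomial is P(z) = 1 + 0.939z.
Invertibility requires all roots to lie outside the unit circle, i.e. |z| > 1 for every root.
This is linear in z: 1 + (0.939) z = 0  =>  z = -1/(0.939) = -1.064963,  |z| = 1.064963.
Moduli of all roots: 1.0650.
All moduli strictly greater than 1? Yes.
Verdict: Invertible.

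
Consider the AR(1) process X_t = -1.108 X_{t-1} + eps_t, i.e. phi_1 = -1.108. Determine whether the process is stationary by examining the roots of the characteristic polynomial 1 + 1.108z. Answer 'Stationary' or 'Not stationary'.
\text{Not stationary}

The AR(p) characteristic polynomial is P(z) = 1 + 1.108z.
Stationarity requires all roots to lie outside the unit circle, i.e. |z| > 1 for every root.
This is linear in z: 1 + (1.108) z = 0  =>  z = -1/(1.108) = -0.902527,  |z| = 0.902527.
Moduli of all roots: 0.9025.
All moduli strictly greater than 1? No.
Verdict: Not stationary.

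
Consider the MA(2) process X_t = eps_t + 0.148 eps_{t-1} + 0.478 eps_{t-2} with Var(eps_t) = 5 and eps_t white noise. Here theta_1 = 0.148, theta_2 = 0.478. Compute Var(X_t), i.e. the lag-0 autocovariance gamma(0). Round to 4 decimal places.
\gamma(0) = 6.2519

For an MA(q) process X_t = eps_t + sum_i theta_i eps_{t-i} with
Var(eps_t) = sigma^2, the variance is
  gamma(0) = sigma^2 * (1 + sum_i theta_i^2).
  sum_i theta_i^2 = (0.148)^2 + (0.478)^2 = 0.021904 + 0.228484 = 0.250388.
  gamma(0) = 5 * (1 + 0.250388) = 5 * 1.250388 = 6.25194, which rounds to 6.2519.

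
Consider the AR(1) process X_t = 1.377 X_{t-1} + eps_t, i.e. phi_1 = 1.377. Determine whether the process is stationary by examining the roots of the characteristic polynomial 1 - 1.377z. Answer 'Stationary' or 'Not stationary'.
\text{Not stationary}

The AR(p) characteristic polynomial is P(z) = 1 - 1.377z.
Stationarity requires all roots to lie outside the unit circle, i.e. |z| > 1 for every root.
This is linear in z: 1 + (-1.377) z = 0  =>  z = -1/(-1.377) = 0.726216,  |z| = 0.726216.
Moduli of all roots: 0.7262.
All moduli strictly greater than 1? No.
Verdict: Not stationary.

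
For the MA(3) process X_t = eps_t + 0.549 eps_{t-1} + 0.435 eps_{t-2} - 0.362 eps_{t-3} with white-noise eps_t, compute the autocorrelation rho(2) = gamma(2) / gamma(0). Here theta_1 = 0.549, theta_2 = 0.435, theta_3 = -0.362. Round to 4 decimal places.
\rho(2) = 0.1457

For an MA(q) process with theta_0 = 1, the autocovariance is
  gamma(k) = sigma^2 * sum_{i=0..q-k} theta_i * theta_{i+k},
and rho(k) = gamma(k) / gamma(0). Sigma^2 cancels.
  numerator   = (1)*(0.435) + (0.549)*(-0.362) = 0.236262.
  denominator = (1)^2 + (0.549)^2 + (0.435)^2 + (-0.362)^2 = 1.62167.
  rho(2) = 0.236262 / 1.62167 = 0.1457.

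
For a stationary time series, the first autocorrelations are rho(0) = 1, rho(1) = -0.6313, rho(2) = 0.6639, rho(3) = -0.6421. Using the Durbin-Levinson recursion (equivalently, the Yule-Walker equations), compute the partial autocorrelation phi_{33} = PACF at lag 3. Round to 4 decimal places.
\phi_{33} = -0.2671

The PACF at lag k is phi_{kk}, the last component of the solution
to the Yule-Walker system G_k phi = r_k where
  (G_k)_{ij} = rho(|i - j|), (r_k)_i = rho(i), i,j = 1..k.
Equivalently, Durbin-Levinson gives phi_{kk} iteratively:
  phi_{11} = rho(1)
  phi_{kk} = [rho(k) - sum_{j=1..k-1} phi_{k-1,j} rho(k-j)]
            / [1 - sum_{j=1..k-1} phi_{k-1,j} rho(j)],
  phi_{k,j} = phi_{k-1,j} - phi_{kk} phi_{k-1,k-j},  j = 1..k-1.
Step k = 1:
  phi_11 = rho(1) = -0.6313.
Step k = 2:
  phi_22 = [rho(2) - phi_11 rho(1)] / [1 - phi_11 rho(1)] = [0.6639 - (-0.6313)(-0.6313)] / [1 - (-0.6313)(-0.6313)]
         = 0.26536031 / 0.60146031 = 0.441193.
  Update: phi_21 = phi_11 - phi_22 phi_11 = -0.6313 - (0.441193)(-0.6313) = -0.352775.
Step k = 3:
  phi_33 = [rho(3) - phi_21 rho(2) - phi_22 rho(1)] / [1 - phi_21 rho(1) - phi_22 rho(2)]
    numerator   = -0.6421 - (-0.352775)(0.6639) - (0.441193)(-0.6313) = -0.12936755
    denominator = 1 - (-0.352775)(-0.6313) - (0.441193)(0.6639) = 0.4843851
  phi_33 = -0.12936755 / 0.4843851 = -0.2671.
Therefore phi_{33} = -0.2671.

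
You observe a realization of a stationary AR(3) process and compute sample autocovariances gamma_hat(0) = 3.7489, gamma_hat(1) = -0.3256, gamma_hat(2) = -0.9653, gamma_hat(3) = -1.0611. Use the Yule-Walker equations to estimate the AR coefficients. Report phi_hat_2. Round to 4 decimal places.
\hat\phi_{2} = -0.3070

The Yule-Walker equations for an AR(p) process read, in matrix form,
  Gamma_p phi = r_p,   with   (Gamma_p)_{ij} = gamma(|i - j|),
                       (r_p)_i = gamma(i),   i,j = 1..p.
Substitute the sample gammas (Toeplitz matrix and right-hand side of size 3):
  Gamma_p = [[3.7489, -0.3256, -0.9653], [-0.3256, 3.7489, -0.3256], [-0.9653, -0.3256, 3.7489]]
  r_p     = [-0.3256, -0.9653, -1.0611]
Written out (R1..R3):
  (R1) 3.7489 phi_1 - 0.3256 phi_2 - 0.9653 phi_3 = -0.3256
  (R2) -0.3256 phi_1 + 3.7489 phi_2 - 0.3256 phi_3 = -0.9653
  (R3) -0.9653 phi_1 - 0.3256 phi_2 + 3.7489 phi_3 = -1.0611
Gaussian elimination:
  R2 <- R2 - (-0.3256/3.7489) R1 = R2 - (-0.086852) R1:  3.720621 phi_2 - 0.409438 phi_3 = -0.993579
  R3 <- R3 - (-0.9653/3.7489) R1 = R3 - (-0.257489) R1:  -0.409438 phi_2 + 3.500346 phi_3 = -1.144938
  R3 <- R3 - (-0.409438/3.720621) R2 = R3 - (-0.110046) R2:  3.455289 phi_3 = -1.254277
Back-substitution:
  phi_hat_3 = -1.254277 / 3.455289 = -0.363002
  phi_hat_2 = (-0.993579 - (-0.409438)(-0.363002)) / 3.720621 = -0.306993
  phi_hat_1 = (-0.3256 - (-0.3256)(-0.306993) - (-0.9653)(-0.363002)) / 3.7489 = -0.206984
So phi_hat = [-0.2070, -0.3070, -0.3630].
Therefore phi_hat_2 = -0.3070.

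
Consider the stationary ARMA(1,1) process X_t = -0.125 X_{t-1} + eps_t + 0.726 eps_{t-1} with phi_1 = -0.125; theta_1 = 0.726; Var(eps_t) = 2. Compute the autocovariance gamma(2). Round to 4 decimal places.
\gamma(2) = -0.1388

Multiply the model equation by X_{t-k} and take expectations. With theta_0 = psi_0 = 1 and psi_j the MA(infinity) weights, this gives
  gamma(k) - sum_i phi_i gamma(k-i) = c_k,
  c_k = sigma^2 * sum_{j=k..q} theta_j psi_{j-k}   (c_k = 0 for k > q),
using gamma(-m) = gamma(m).
psi-weights needed (psi_j = theta_j + sum_i phi_i psi_{j-i}):
  psi_1 = theta_1 + phi_1 = 0.726 + (-0.125) = 0.601
Right-hand sides:
  c_0 = sigma^2 (1 + theta_1 psi_1) = 2 * (1 + (0.726)(0.601)) = 2 * 1.436326 = 2.872652
  c_1 = sigma^2 theta_1 = 2 * (0.726) = 1.452
  c_2 = 0
Equations for k = 0 and k = 1 (AR order 1):
  gamma(0) = phi_1 gamma(1) + c_0
  gamma(1) = phi_1 gamma(0) + c_1
Substituting the second into the first: gamma(0) (1 - phi_1^2) = c_0 + phi_1 c_1, so
  gamma(0) = (c_0 + phi_1 c_1) / (1 - phi_1^2) = (2.872652 + (-0.125)(1.452)) / (1 - (-0.125)^2) = 2.691152 / 0.984375 = 2.733869.
  gamma(1) = phi_1 gamma(0) + c_1 = (-0.125)(2.733869) + (1.452) = 1.110266.
For k = 2 (> q): gamma(2) = phi_1 gamma(1) = (-0.125)(1.110266) = -0.138783.
Therefore gamma(2) = -0.1388 (to 4 decimal places).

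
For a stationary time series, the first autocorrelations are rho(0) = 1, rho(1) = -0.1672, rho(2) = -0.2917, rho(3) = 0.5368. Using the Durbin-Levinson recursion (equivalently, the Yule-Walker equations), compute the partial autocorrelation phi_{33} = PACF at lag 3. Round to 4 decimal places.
\phi_{33} = 0.4810

The PACF at lag k is phi_{kk}, the last component of the solution
to the Yule-Walker system G_k phi = r_k where
  (G_k)_{ij} = rho(|i - j|), (r_k)_i = rho(i), i,j = 1..k.
Equivalently, Durbin-Levinson gives phi_{kk} iteratively:
  phi_{11} = rho(1)
  phi_{kk} = [rho(k) - sum_{j=1..k-1} phi_{k-1,j} rho(k-j)]
            / [1 - sum_{j=1..k-1} phi_{k-1,j} rho(j)],
  phi_{k,j} = phi_{k-1,j} - phi_{kk} phi_{k-1,k-j},  j = 1..k-1.
Step k = 1:
  phi_11 = rho(1) = -0.1672.
Step k = 2:
  phi_22 = [rho(2) - phi_11 rho(1)] / [1 - phi_11 rho(1)] = [-0.2917 - (-0.1672)(-0.1672)] / [1 - (-0.1672)(-0.1672)]
         = -0.31965584 / 0.97204416 = -0.328849.
  Update: phi_21 = phi_11 - phi_22 phi_11 = -0.1672 - (-0.328849)(-0.1672) = -0.222184.
Step k = 3:
  phi_33 = [rho(3) - phi_21 rho(2) - phi_22 rho(1)] / [1 - phi_21 rho(1) - phi_22 rho(2)]
    numerator   = 0.5368 - (-0.222184)(-0.2917) - (-0.328849)(-0.1672) = 0.41700548
    denominator = 1 - (-0.222184)(-0.1672) - (-0.328849)(-0.2917) = 0.86692563
  phi_33 = 0.41700548 / 0.86692563 = 0.481.
Therefore phi_{33} = 0.4810.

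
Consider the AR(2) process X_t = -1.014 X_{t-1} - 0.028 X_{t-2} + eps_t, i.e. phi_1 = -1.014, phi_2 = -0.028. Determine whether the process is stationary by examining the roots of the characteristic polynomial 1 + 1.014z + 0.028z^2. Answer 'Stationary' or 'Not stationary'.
\text{Stationary}

The AR(p) characteristic polynomial is P(z) = 1 + 1.014z + 0.028z^2.
Stationarity requires all roots to lie outside the unit circle, i.e. |z| > 1 for every root.
Set 1 + (1.014) z + (0.028) z^2 = 0, i.e. a z^2 + b z + c = 0 with a = 0.028, b = 1.014, c = 1.
Discriminant D = b^2 - 4ac = (1.014)^2 - 4*(0.028)*1 = 1.028196 - (0.112) = 0.916196.
D >= 0, so the roots are real: z = (-b +/- sqrt(D)) / (2a) = (-1.014 +/- 0.957181) / (0.056).
  z_1 = (-1.014 + 0.957181) / (0.056) = -1.0146,   |z_1| = 1.0146.
  z_2 = (-1.014 - 0.957181) / (0.056) = -35.1997,   |z_2| = 35.1997.
Moduli of all roots: 1.0146, 35.1997.
All moduli strictly greater than 1? Yes.
Verdict: Stationary.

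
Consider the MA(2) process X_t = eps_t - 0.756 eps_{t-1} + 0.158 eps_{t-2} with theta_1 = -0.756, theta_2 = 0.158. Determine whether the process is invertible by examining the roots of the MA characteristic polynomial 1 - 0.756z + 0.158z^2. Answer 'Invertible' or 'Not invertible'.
\text{Invertible}

The MA(q) characteristic polynomial is P(z) = 1 - 0.756z + 0.158z^2.
Invertibility requires all roots to lie outside the unit circle, i.e. |z| > 1 for every root.
Set 1 + (-0.756) z + (0.158) z^2 = 0, i.e. a z^2 + b z + c = 0 with a = 0.158, b = -0.756, c = 1.
Discriminant D = b^2 - 4ac = (-0.756)^2 - 4*(0.158)*1 = 0.571536 - (0.632) = -0.060464.
D < 0, so the roots are the complex-conjugate pair z = (-b +/- i sqrt(-D)) / (2a) = 2.3924 +/- 0.7781i.
For a conjugate pair |z|^2 = z * conj(z) = (product of roots) = c/a = 1/(0.158) = 6.329114, so |z| = sqrt(6.329114) = 2.5158 for both roots.
Moduli of all roots: 2.5158, 2.5158.
All moduli strictly greater than 1? Yes.
Verdict: Invertible.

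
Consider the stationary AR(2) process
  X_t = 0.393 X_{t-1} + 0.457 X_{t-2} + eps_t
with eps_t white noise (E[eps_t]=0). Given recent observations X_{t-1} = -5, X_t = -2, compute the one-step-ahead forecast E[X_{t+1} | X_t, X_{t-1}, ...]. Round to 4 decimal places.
E[X_{t+1} \mid \mathcal F_t] = -3.0710

For an AR(p) model X_t = c + sum_i phi_i X_{t-i} + eps_t, the
one-step-ahead conditional mean is
  E[X_{t+1} | X_t, ...] = c + sum_i phi_i X_{t+1-i}.
Substitute known values:
  E[X_{t+1} | ...] = (0.393) * (-2) + (0.457) * (-5)
                   = -3.0710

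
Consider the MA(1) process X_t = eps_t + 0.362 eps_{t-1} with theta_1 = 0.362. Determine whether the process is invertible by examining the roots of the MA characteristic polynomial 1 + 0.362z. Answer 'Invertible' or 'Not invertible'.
\text{Invertible}

The MA(q) characteristic polynomial is P(z) = 1 + 0.362z.
Invertibility requires all roots to lie outside the unit circle, i.e. |z| > 1 for every root.
This is linear in z: 1 + (0.362) z = 0  =>  z = -1/(0.362) = -2.762431,  |z| = 2.762431.
Moduli of all roots: 2.7624.
All moduli strictly greater than 1? Yes.
Verdict: Invertible.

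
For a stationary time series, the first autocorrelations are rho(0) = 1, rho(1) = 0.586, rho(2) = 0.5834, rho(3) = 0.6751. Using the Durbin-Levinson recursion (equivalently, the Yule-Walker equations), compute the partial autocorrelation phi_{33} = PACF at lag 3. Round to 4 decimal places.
\phi_{33} = 0.4289

The PACF at lag k is phi_{kk}, the last component of the solution
to the Yule-Walker system G_k phi = r_k where
  (G_k)_{ij} = rho(|i - j|), (r_k)_i = rho(i), i,j = 1..k.
Equivalently, Durbin-Levinson gives phi_{kk} iteratively:
  phi_{11} = rho(1)
  phi_{kk} = [rho(k) - sum_{j=1..k-1} phi_{k-1,j} rho(k-j)]
            / [1 - sum_{j=1..k-1} phi_{k-1,j} rho(j)],
  phi_{k,j} = phi_{k-1,j} - phi_{kk} phi_{k-1,k-j},  j = 1..k-1.
Step k = 1:
  phi_11 = rho(1) = 0.586.
Step k = 2:
  phi_22 = [rho(2) - phi_11 rho(1)] / [1 - phi_11 rho(1)] = [0.5834 - (0.586)(0.586)] / [1 - (0.586)(0.586)]
         = 0.240004 / 0.656604 = 0.365523.
  Update: phi_21 = phi_11 - phi_22 phi_11 = 0.586 - (0.365523)(0.586) = 0.371803.
Step k = 3:
  phi_33 = [rho(3) - phi_21 rho(2) - phi_22 rho(1)] / [1 - phi_21 rho(1) - phi_22 rho(2)]
    numerator   = 0.6751 - (0.371803)(0.5834) - (0.365523)(0.586) = 0.2439933
    denominator = 1 - (0.371803)(0.586) - (0.365523)(0.5834) = 0.56887697
  phi_33 = 0.2439933 / 0.56887697 = 0.4289.
Therefore phi_{33} = 0.4289.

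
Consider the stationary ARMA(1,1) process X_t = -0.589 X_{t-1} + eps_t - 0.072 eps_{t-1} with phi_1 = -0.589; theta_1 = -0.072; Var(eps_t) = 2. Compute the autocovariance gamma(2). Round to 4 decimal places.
\gamma(2) = 1.2429

Multiply the model equation by X_{t-k} and take expectations. With theta_0 = psi_0 = 1 and psi_j the MA(infinity) weights, this gives
  gamma(k) - sum_i phi_i gamma(k-i) = c_k,
  c_k = sigma^2 * sum_{j=k..q} theta_j psi_{j-k}   (c_k = 0 for k > q),
using gamma(-m) = gamma(m).
psi-weights needed (psi_j = theta_j + sum_i phi_i psi_{j-i}):
  psi_1 = theta_1 + phi_1 = -0.072 + (-0.589) = -0.661
Right-hand sides:
  c_0 = sigma^2 (1 + theta_1 psi_1) = 2 * (1 + (-0.072)(-0.661)) = 2 * 1.047592 = 2.095184
  c_1 = sigma^2 theta_1 = 2 * (-0.072) = -0.144
  c_2 = 0
Equations for k = 0 and k = 1 (AR order 1):
  gamma(0) = phi_1 gamma(1) + c_0
  gamma(1) = phi_1 gamma(0) + c_1
Substituting the second into the first: gamma(0) (1 - phi_1^2) = c_0 + phi_1 c_1, so
  gamma(0) = (c_0 + phi_1 c_1) / (1 - phi_1^2) = (2.095184 + (-0.589)(-0.144)) / (1 - (-0.589)^2) = 2.18 / 0.653079 = 3.338034.
  gamma(1) = phi_1 gamma(0) + c_1 = (-0.589)(3.338034) + (-0.144) = -2.110102.
For k = 2 (> q): gamma(2) = phi_1 gamma(1) = (-0.589)(-2.110102) = 1.24285.
Therefore gamma(2) = 1.2429 (to 4 decimal places).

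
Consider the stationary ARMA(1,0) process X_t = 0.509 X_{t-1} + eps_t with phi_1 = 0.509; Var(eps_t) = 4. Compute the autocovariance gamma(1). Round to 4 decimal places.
\gamma(1) = 2.7479

Multiply the model equation by X_{t-k} and take expectations. With theta_0 = psi_0 = 1 and psi_j the MA(infinity) weights, this gives
  gamma(k) - sum_i phi_i gamma(k-i) = c_k,
  c_k = sigma^2 * sum_{j=k..q} theta_j psi_{j-k}   (c_k = 0 for k > q),
using gamma(-m) = gamma(m).
Pure AR (q = 0): c_0 = sigma^2 = 4, c_k = 0 for k >= 1.
Equations for k = 0 and k = 1 (AR order 1):
  gamma(0) = phi_1 gamma(1) + c_0
  gamma(1) = phi_1 gamma(0) + c_1
Substituting the second into the first: gamma(0) (1 - phi_1^2) = c_0 + phi_1 c_1, so
  gamma(0) = c_0 / (1 - phi_1^2) = 4 / (1 - (0.509)^2) = 4 / 0.740919 = 5.398701.
  gamma(1) = phi_1 gamma(0) = (0.509)(5.398701) = 2.747939.
Therefore gamma(1) = 2.7479 (to 4 decimal places).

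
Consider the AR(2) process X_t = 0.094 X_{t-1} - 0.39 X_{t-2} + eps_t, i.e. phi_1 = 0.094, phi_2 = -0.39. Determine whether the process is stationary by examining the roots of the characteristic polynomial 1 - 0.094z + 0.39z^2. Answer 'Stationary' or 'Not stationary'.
\text{Stationary}

The AR(p) characteristic polynomial is P(z) = 1 - 0.094z + 0.39z^2.
Stationarity requires all roots to lie outside the unit circle, i.e. |z| > 1 for every root.
Set 1 + (-0.094) z + (0.39) z^2 = 0, i.e. a z^2 + b z + c = 0 with a = 0.39, b = -0.094, c = 1.
Discriminant D = b^2 - 4ac = (-0.094)^2 - 4*(0.39)*1 = 0.008836 - (1.56) = -1.551164.
D < 0, so the roots are the complex-conjugate pair z = (-b +/- i sqrt(-D)) / (2a) = 0.1205 +/- 1.5967i.
For a conjugate pair |z|^2 = z * conj(z) = (product of roots) = c/a = 1/(0.39) = 2.564103, so |z| = sqrt(2.564103) = 1.6013 for both roots.
Moduli of all roots: 1.6013, 1.6013.
All moduli strictly greater than 1? Yes.
Verdict: Stationary.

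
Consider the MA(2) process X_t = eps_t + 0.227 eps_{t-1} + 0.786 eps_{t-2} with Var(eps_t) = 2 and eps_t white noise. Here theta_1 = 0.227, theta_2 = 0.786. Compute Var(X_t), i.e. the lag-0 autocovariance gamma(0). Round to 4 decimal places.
\gamma(0) = 3.3387

For an MA(q) process X_t = eps_t + sum_i theta_i eps_{t-i} with
Var(eps_t) = sigma^2, the variance is
  gamma(0) = sigma^2 * (1 + sum_i theta_i^2).
  sum_i theta_i^2 = (0.227)^2 + (0.786)^2 = 0.051529 + 0.617796 = 0.669325.
  gamma(0) = 2 * (1 + 0.669325) = 2 * 1.669325 = 3.33865, which rounds to 3.3387.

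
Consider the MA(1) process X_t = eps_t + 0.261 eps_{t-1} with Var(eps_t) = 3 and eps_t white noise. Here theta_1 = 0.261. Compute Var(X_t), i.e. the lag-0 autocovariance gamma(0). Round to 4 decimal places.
\gamma(0) = 3.2044

For an MA(q) process X_t = eps_t + sum_i theta_i eps_{t-i} with
Var(eps_t) = sigma^2, the variance is
  gamma(0) = sigma^2 * (1 + sum_i theta_i^2).
  sum_i theta_i^2 = (0.261)^2 = 0.068121.
  gamma(0) = 3 * (1 + 0.068121) = 3 * 1.068121 = 3.204363, which rounds to 3.2044.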